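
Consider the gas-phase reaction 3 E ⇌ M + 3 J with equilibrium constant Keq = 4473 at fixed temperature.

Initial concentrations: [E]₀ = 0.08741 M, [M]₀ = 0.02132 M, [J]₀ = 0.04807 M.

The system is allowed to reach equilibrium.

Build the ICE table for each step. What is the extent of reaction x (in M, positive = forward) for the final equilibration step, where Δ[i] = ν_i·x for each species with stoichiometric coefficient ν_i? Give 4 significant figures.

x = 0.02815 M

Q₀ = 0.003546 vs Keq = 4473 ⇒ Q<K, forward
Step 1:
                   E          M          J
  init       0.08741    0.02132    0.04807
  Δ         -0.08446    0.02815    0.08446
  eq        0.002953    0.04947     0.1325
  solve Keq expr → x = 0.02815; check Q = 4473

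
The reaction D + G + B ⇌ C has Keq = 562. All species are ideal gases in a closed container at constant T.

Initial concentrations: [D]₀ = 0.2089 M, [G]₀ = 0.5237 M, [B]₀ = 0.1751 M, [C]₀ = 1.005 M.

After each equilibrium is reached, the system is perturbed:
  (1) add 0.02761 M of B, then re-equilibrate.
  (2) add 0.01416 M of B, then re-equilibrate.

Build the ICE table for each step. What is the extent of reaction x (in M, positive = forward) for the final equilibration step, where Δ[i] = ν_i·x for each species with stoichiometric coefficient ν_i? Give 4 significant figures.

Q₀ = 52.46 vs Keq = 562 ⇒ Q<K, forward
Step 1:
                    D           G           B           C
  Initial      0.2089      0.5237      0.1751       1.005
  Change      -0.1196     -0.1196     -0.1196      0.1196
  Equil       0.08927      0.4041     0.05547       1.125
  solve Keq expr → x = 0.1196; check Q = 562
Then add 0.02761 M of B.
Step 2:
                    D           G           B           C
  Initial     0.08927      0.4041     0.08308       1.125
  Change     -0.01404    -0.01404    -0.01404     0.01404
  Equil       0.07524        0.39     0.06905       1.139
  solve Keq expr → x = 0.01404; check Q = 562
Then add 0.01416 M of B.
Step 3:
                    D           G           B           C
  Initial     0.07524        0.39     0.08321       1.139
  Change    -0.006253   -0.006253   -0.006253    0.006253
  Equil       0.06898      0.3838     0.07695       1.145
  solve Keq expr → x = 0.006253; check Q = 562

x = 0.006253 M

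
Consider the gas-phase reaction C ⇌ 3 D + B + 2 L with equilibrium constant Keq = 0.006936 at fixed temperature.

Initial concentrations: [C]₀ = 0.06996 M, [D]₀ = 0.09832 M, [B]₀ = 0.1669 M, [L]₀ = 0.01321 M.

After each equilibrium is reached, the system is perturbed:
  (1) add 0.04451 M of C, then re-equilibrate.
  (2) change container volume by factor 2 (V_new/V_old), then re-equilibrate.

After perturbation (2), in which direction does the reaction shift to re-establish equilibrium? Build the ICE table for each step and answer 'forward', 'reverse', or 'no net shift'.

Q₀ = 3.9567e-07 vs Keq = 0.006936 ⇒ Q<K, forward
Step 1:
                   C          D          B          L
  Initial    0.06996    0.09832     0.1669    0.01321
  Change    -0.05858     0.1758    0.05858     0.1172
  Equil      0.01138     0.2741     0.2255     0.1304
  solve Keq expr → x = 0.05858; check Q = 0.006936
Then add 0.04451 M of C.
Step 2:
                   C          D          B          L
  Initial    0.05589     0.2741     0.2255     0.1304
  Change    -0.01921    0.05762    0.01921    0.03841
  Equil      0.03668     0.3317     0.2447     0.1688
  solve Keq expr → x = 0.01921; check Q = 0.006936
Then change container volume by factor 2 (V_new/V_old).
Step 3:
                   C          D          B          L
  Initial    0.01834     0.1658     0.1223     0.0844
  Change    -0.01575    0.04725    0.01575     0.0315
  Equil     0.002588     0.2131     0.1381     0.1159
  solve Keq expr → x = 0.01575; check Q = 0.006936

Direction: forward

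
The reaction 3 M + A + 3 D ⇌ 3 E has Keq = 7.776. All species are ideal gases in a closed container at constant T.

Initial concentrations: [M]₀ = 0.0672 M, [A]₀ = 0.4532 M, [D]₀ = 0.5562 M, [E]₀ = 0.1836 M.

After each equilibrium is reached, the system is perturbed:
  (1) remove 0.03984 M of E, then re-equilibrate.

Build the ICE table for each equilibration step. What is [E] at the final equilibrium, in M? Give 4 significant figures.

Q₀ = 261.5 vs Keq = 7.776 ⇒ Q>K, reverse
Step 1:
                   M          A          D          E
  init        0.0672     0.4532     0.5562     0.1836
  Δ          0.06119     0.0204    0.06119   -0.06119
  eq          0.1284     0.4736     0.6174     0.1224
  solve Keq expr → x = -0.0204; check Q = 7.776
Then remove 0.03984 M of E.
Step 2:
                   M          A          D          E
  init        0.1284     0.4736     0.6174    0.08257
  Δ         -0.01856  -0.006185   -0.01856    0.01856
  eq          0.1098     0.4674     0.5988     0.1011
  solve Keq expr → x = 0.006185; check Q = 7.776

[E]_eq = 0.1011 M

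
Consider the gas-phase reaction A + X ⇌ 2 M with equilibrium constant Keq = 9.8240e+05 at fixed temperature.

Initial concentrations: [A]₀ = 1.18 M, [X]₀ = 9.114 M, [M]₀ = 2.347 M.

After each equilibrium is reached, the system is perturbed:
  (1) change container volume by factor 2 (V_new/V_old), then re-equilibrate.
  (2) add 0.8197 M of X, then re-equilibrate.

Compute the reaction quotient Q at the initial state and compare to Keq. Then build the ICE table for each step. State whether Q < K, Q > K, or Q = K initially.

Q₀ = 0.5122; Q < K (proceeds forward)

Q₀ = 0.5122 vs Keq = 9.8240e+05 ⇒ Q<K, forward
Step 1:
                   A          X          M
  init          1.18      9.114      2.347
  Δ            -1.18      -1.18       2.36
  eq      2.8425e-06      7.934      4.707
  solve Keq expr → x = 1.18; check Q = 9.8240e+05
Then change container volume by factor 2 (V_new/V_old).
Step 2:
                   A          X          M
  init    1.4213e-06      3.967      2.353
  Δ                0          0          0
  eq      1.4213e-06      3.967      2.353
  solve Keq expr → x = 0; check Q = 9.8240e+05
Then add 0.8197 M of X.
Step 3:
                   A          X          M
  init    1.4213e-06      4.787      2.353
  Δ       -2.4339e-07 -2.4339e-07 4.8677e-07
  eq      1.1779e-06      4.787      2.353
  solve Keq expr → x = 2.4339e-07; check Q = 9.8240e+05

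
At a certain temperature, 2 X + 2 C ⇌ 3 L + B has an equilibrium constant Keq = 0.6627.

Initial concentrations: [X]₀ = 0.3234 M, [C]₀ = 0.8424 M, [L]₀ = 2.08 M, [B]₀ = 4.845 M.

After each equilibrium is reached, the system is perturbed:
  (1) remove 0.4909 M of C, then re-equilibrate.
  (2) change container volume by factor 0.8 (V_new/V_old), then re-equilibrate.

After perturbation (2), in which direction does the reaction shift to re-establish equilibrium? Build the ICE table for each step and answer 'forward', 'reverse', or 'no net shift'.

Q₀ = 587.4 vs Keq = 0.6627 ⇒ Q>K, reverse
Step 1:
                   X          C          L          B
  Initial     0.3234     0.8424       2.08      4.845
  Change      0.8353     0.8353     -1.253    -0.4177
  Equil        1.159      1.678      0.827      4.427
  solve Keq expr → x = -0.4177; check Q = 0.6627
Then remove 0.4909 M of C.
Step 2:
                   X          C          L          B
  Initial      1.159      1.187      0.827      4.427
  Change     0.07471    0.07471    -0.1121   -0.03735
  Equil        1.233      1.262      0.715       4.39
  solve Keq expr → x = -0.03735; check Q = 0.6627
Then change container volume by factor 0.8 (V_new/V_old).
Step 3:
                   X          C          L          B
  Initial      1.542      1.577     0.8937      5.487
  Change           0          0          0          0
  Equil        1.542      1.577     0.8937      5.487
  solve Keq expr → x = 0; check Q = 0.6627

Direction: no net shift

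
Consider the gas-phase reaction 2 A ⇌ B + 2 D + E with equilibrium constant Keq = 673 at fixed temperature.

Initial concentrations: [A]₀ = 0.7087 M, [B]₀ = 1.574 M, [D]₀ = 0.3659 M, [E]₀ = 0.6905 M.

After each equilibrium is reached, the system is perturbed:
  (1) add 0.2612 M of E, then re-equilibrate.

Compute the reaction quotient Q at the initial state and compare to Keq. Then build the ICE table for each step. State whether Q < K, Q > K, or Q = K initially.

Q₀ = 0.2897 vs Keq = 673 ⇒ Q<K, forward
Step 1:
                   A          B          D          E
  I           0.7087      1.574     0.3659     0.6905
  C           -0.654      0.327      0.654      0.327
  E          0.05468      1.901       1.02      1.018
  solve Keq expr → x = 0.327; check Q = 673
Then add 0.2612 M of E.
Step 2:
                   A          B          D          E
  I          0.05468      1.901       1.02      1.279
  C         0.006127  -0.003064  -0.006127  -0.003064
  E          0.06081      1.898      1.014      1.276
  solve Keq expr → x = -0.003064; check Q = 673

Q₀ = 0.2897; Q < K (proceeds forward)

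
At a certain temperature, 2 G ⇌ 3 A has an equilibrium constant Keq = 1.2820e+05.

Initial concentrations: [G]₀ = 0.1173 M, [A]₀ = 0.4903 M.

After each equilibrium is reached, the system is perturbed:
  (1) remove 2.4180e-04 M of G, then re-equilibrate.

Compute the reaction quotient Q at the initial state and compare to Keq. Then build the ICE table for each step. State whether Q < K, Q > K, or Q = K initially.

Q₀ = 8.566; Q < K (proceeds forward)

Q₀ = 8.566 vs Keq = 1.2820e+05 ⇒ Q<K, forward
Step 1:
                   G          A
  init        0.1173     0.4903
  Δ          -0.1158     0.1737
  eq        0.001511      0.664
  solve Keq expr → x = 0.05789; check Q = 1.2820e+05
Then remove 2.4180e-04 M of G.
Step 2:
                   G          A
  init      0.001269      0.664
  Δ       2.4057e-04 -3.6085e-04
  eq         0.00151     0.6636
  solve Keq expr → x = -1.2028e-04; check Q = 1.2820e+05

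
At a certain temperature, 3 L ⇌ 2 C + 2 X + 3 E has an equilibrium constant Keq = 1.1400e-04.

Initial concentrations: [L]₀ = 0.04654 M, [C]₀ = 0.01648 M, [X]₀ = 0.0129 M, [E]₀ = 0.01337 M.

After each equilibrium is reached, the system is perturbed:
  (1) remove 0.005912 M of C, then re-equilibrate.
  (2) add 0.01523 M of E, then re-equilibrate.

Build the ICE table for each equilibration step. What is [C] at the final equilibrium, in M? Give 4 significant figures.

[C]_eq = 0.03244 M

Q₀ = 1.0715e-09 vs Keq = 1.1400e-04 ⇒ Q<K, forward
Step 1:
                   L          C          X          E
  Initial    0.04654    0.01648     0.0129    0.01337
  Change    -0.03423    0.02282    0.02282    0.03423
  Equil      0.01231     0.0393    0.03572     0.0476
  solve Keq expr → x = 0.01141; check Q = 1.1400e-04
Then remove 0.005912 M of C.
Step 2:
                   L          C          X          E
  Initial    0.01231    0.03339    0.03572     0.0476
  Change  -8.3283e-04 5.5522e-04 5.5522e-04 8.3283e-04
  Equil      0.01148    0.03394    0.03628    0.04843
  solve Keq expr → x = 2.7761e-04; check Q = 1.1400e-04
Then add 0.01523 M of E.
Step 3:
                   L          C          X          E
  Initial    0.01148    0.03394    0.03628    0.06366
  Change    0.002251  -0.001501  -0.001501  -0.002251
  Equil      0.01373    0.03244    0.03478    0.06141
  solve Keq expr → x = -7.5032e-04; check Q = 1.1400e-04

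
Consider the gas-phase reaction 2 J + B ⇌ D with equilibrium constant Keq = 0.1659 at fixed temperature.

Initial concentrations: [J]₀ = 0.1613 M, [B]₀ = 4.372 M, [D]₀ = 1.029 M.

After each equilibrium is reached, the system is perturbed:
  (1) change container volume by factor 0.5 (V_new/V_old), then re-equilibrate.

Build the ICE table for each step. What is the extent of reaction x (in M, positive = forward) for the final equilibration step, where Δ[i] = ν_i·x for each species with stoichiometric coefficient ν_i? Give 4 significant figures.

x = 0.3825 M

Q₀ = 9.046 vs Keq = 0.1659 ⇒ Q>K, reverse
Step 1:
                    J           B           D
  Initial      0.1613       4.372       1.029
  Change         0.75       0.375      -0.375
  Equil        0.9113       4.747       0.654
  solve Keq expr → x = -0.375; check Q = 0.1659
Then change container volume by factor 0.5 (V_new/V_old).
Step 2:
                    J           B           D
  Initial       1.823       9.494       1.308
  Change       -0.765     -0.3825      0.3825
  Equil         1.058       9.111       1.691
  solve Keq expr → x = 0.3825; check Q = 0.1659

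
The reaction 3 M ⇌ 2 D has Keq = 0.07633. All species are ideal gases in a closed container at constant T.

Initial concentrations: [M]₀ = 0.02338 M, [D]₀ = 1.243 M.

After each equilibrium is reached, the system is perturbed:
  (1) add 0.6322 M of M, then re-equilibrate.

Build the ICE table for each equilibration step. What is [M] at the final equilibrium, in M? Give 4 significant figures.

[M]_eq = 1.645 M

Q₀ = 1.2090e+05 vs Keq = 0.07633 ⇒ Q>K, reverse
Step 1:
                  M         D
  I         0.02338     1.243
  C           1.261   -0.8408
  E           1.285    0.4022
  solve Keq expr → x = -0.4204; check Q = 0.07633
Then add 0.6322 M of M.
Step 2:
                  M         D
  I           1.917    0.4022
  C         -0.2713    0.1809
  E           1.645    0.5831
  solve Keq expr → x = 0.09045; check Q = 0.07633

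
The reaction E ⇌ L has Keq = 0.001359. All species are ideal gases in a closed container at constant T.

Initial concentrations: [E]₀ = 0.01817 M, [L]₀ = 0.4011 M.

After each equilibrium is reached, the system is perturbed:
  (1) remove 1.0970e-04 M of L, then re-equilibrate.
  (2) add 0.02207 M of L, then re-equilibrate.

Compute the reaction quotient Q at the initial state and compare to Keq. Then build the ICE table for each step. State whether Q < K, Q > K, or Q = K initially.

Q₀ = 22.07 vs Keq = 0.001359 ⇒ Q>K, reverse
Step 1:
                  E         L
  I         0.01817    0.4011
  C          0.4005   -0.4005
  E          0.4187 5.6901e-04
  solve Keq expr → x = -0.4005; check Q = 0.001359
Then remove 1.0970e-04 M of L.
Step 2:
                  E         L
  I          0.4187 4.5931e-04
  C       -1.0955e-04 1.0955e-04
  E          0.4186 5.6887e-04
  solve Keq expr → x = 1.0955e-04; check Q = 0.001359
Then add 0.02207 M of L.
Step 3:
                  E         L
  I          0.4186   0.02264
  C         0.02204  -0.02204
  E          0.4406 5.9882e-04
  solve Keq expr → x = -0.02204; check Q = 0.001359

Q₀ = 22.07; Q > K (proceeds reverse)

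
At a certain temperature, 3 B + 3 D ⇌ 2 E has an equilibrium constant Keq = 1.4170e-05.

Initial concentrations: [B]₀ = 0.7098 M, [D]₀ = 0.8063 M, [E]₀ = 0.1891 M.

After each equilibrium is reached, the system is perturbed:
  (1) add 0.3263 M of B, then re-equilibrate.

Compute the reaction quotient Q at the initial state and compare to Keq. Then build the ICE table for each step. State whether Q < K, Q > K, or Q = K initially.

Q₀ = 0.1908; Q > K (proceeds reverse)

Q₀ = 0.1908 vs Keq = 1.4170e-05 ⇒ Q>K, reverse
Step 1:
                  B         D         E
  Initial    0.7098    0.8063    0.1891
  Change     0.2774    0.2774   -0.1849
  Equil      0.9872     1.084  0.004165
  solve Keq expr → x = -0.09247; check Q = 1.4170e-05
Then add 0.3263 M of B.
Step 2:
                  B         D         E
  Initial     1.314     1.084  0.004165
  Change  -0.003262 -0.003262  0.002175
  Equil        1.31      1.08   0.00634
  solve Keq expr → x = 0.001087; check Q = 1.4170e-05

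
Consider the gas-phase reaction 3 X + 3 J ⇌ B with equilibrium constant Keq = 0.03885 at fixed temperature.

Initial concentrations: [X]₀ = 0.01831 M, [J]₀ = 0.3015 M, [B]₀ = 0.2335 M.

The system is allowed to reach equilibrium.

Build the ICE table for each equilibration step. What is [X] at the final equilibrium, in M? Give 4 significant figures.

Q₀ = 1.3879e+06 vs Keq = 0.03885 ⇒ Q>K, reverse
Step 1:
                   X          J          B
  init       0.01831     0.3015     0.2335
  Δ           0.6665     0.6665    -0.2222
  eq          0.6848      0.968    0.01132
  solve Keq expr → x = -0.2222; check Q = 0.03885

[X]_eq = 0.6848 M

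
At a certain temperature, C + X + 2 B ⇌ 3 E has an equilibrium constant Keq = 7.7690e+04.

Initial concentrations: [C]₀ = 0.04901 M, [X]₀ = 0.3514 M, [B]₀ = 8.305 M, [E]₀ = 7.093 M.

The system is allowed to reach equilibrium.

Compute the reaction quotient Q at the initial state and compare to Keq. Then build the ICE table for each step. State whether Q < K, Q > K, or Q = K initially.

Q₀ = 300.4 vs Keq = 7.7690e+04 ⇒ Q<K, forward
Step 1:
                    C           X           B           E
  I           0.04901      0.3514       8.305       7.093
  C          -0.04877    -0.04877    -0.09754      0.1463
  E        2.3955e-04      0.3026       8.207       7.239
  solve Keq expr → x = 0.04877; check Q = 7.7690e+04

Q₀ = 300.4; Q < K (proceeds forward)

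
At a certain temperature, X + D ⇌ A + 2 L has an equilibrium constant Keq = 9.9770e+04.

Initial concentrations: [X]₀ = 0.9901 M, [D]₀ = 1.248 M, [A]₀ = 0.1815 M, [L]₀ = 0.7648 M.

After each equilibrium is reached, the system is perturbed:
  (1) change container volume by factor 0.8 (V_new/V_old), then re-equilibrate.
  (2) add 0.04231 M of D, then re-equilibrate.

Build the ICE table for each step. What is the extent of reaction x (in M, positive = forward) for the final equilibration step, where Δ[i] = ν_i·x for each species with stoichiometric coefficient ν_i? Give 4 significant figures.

Q₀ = 0.08592 vs Keq = 9.9770e+04 ⇒ Q<K, forward
Step 1:
                  X         D         A         L
  Initial    0.9901     1.248    0.1815    0.7648
  Change    -0.9898   -0.9898    0.9898      1.98
  Equil   3.4237e-04    0.2582     1.171     2.744
  solve Keq expr → x = 0.9898; check Q = 9.9770e+04
Then change container volume by factor 0.8 (V_new/V_old).
Step 2:
                  X         D         A         L
  Initial 4.2796e-04    0.3228     1.464      3.43
  Change  1.0671e-04 1.0671e-04 -1.0671e-04 -2.1342e-04
  Equil   5.3467e-04    0.3229     1.464      3.43
  solve Keq expr → x = -1.0671e-04; check Q = 9.9770e+04
Then add 0.04231 M of D.
Step 3:
                  X         D         A         L
  Initial 5.3467e-04    0.3652     1.464      3.43
  Change  -6.1806e-05 -6.1806e-05 6.1806e-05 1.2361e-04
  Equil   4.7286e-04    0.3652     1.464      3.43
  solve Keq expr → x = 6.1806e-05; check Q = 9.9770e+04

x = 6.1806e-05 M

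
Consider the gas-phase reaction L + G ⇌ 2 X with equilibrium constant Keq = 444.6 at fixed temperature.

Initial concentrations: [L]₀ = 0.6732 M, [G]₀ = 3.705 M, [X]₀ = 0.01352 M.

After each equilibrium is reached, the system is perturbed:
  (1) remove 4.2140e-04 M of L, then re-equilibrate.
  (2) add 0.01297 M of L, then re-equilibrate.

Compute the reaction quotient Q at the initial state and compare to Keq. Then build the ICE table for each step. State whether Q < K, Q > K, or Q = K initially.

Q₀ = 7.3286e-05; Q < K (proceeds forward)

Q₀ = 7.3286e-05 vs Keq = 444.6 ⇒ Q<K, forward
Step 1:
                  L         G         X
  Initial    0.6732     3.705   0.01352
  Change    -0.6718   -0.6718     1.344
  Equil    0.001366     3.033     1.357
  solve Keq expr → x = 0.6718; check Q = 444.6
Then remove 4.2140e-04 M of L.
Step 2:
                  L         G         X
  Initial 9.4449e-04     3.033     1.357
  Change  4.1952e-04 4.1952e-04 -8.3905e-04
  Equil    0.001364     3.034     1.356
  solve Keq expr → x = -4.1952e-04; check Q = 444.6
Then add 0.01297 M of L.
Step 3:
                  L         G         X
  Initial   0.01433     3.034     1.356
  Change   -0.01291  -0.01291   0.02582
  Equil    0.001422     3.021     1.382
  solve Keq expr → x = 0.01291; check Q = 444.6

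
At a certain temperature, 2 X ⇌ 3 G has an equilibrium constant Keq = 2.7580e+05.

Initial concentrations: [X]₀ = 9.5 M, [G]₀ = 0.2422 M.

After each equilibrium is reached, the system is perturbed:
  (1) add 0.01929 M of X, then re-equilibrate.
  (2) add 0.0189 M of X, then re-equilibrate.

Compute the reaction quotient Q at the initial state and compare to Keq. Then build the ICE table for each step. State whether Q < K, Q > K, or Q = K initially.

Q₀ = 1.5743e-04 vs Keq = 2.7580e+05 ⇒ Q<K, forward
Step 1:
                  X         G
  I             9.5    0.2422
  C          -9.397     14.09
  E          0.1034     14.34
  solve Keq expr → x = 4.698; check Q = 2.7580e+05
Then add 0.01929 M of X.
Step 2:
                  X         G
  I          0.1227     14.34
  C        -0.01898   0.02847
  E          0.1037     14.37
  solve Keq expr → x = 0.009491; check Q = 2.7580e+05
Then add 0.0189 M of X.
Step 3:
                  X         G
  I          0.1226     14.37
  C         -0.0186    0.0279
  E           0.104     14.39
  solve Keq expr → x = 0.009299; check Q = 2.7580e+05

Q₀ = 1.5743e-04; Q < K (proceeds forward)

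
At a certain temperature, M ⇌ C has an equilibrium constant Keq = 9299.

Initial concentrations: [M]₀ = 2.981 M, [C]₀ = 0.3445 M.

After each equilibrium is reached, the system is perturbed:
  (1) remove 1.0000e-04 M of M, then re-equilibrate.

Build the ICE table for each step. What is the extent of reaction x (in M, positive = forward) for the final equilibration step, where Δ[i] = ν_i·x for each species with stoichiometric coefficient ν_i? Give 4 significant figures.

Q₀ = 0.1156 vs Keq = 9299 ⇒ Q<K, forward
Step 1:
                  M         C
  I           2.981    0.3445
  C          -2.981     2.981
  E       3.5758e-04     3.325
  solve Keq expr → x = 2.981; check Q = 9299
Then remove 1.0000e-04 M of M.
Step 2:
                  M         C
  I       2.5758e-04     3.325
  C       9.9989e-05 -9.9989e-05
  E       3.5757e-04     3.325
  solve Keq expr → x = -9.9989e-05; check Q = 9299

x = -9.9989e-05 M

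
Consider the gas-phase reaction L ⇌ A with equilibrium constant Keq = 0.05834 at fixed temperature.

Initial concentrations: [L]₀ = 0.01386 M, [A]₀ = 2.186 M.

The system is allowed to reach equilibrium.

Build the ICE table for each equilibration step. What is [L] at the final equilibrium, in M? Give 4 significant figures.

Q₀ = 157.7 vs Keq = 0.05834 ⇒ Q>K, reverse
Step 1:
                  L         A
  I         0.01386     2.186
  C           2.065    -2.065
  E           2.079    0.1213
  solve Keq expr → x = -2.065; check Q = 0.05834

[L]_eq = 2.079 M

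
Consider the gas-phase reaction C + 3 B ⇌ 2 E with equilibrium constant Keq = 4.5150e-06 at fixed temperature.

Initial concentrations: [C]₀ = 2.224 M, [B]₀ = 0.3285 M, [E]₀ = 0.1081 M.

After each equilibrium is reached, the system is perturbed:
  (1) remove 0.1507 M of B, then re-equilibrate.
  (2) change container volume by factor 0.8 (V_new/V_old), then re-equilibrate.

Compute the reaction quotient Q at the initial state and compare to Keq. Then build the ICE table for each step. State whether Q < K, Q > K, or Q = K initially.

Q₀ = 0.1482; Q > K (proceeds reverse)

Q₀ = 0.1482 vs Keq = 4.5150e-06 ⇒ Q>K, reverse
Step 1:
                    C           B           E
  Initial       2.224      0.3285      0.1081
  Change       0.0535      0.1605      -0.107
  Equil         2.278       0.489    0.001097
  solve Keq expr → x = -0.0535; check Q = 4.5150e-06
Then remove 0.1507 M of B.
Step 2:
                    C           B           E
  Initial       2.278      0.3383    0.001097
  Change   2.3179e-04  6.9537e-04 -4.6358e-04
  Equil         2.278       0.339  6.3297e-04
  solve Keq expr → x = -2.3179e-04; check Q = 4.5150e-06
Then change container volume by factor 0.8 (V_new/V_old).
Step 3:
                    C           B           E
  Initial       2.847      0.4238  7.9121e-04
  Change  -9.8376e-05 -2.9513e-04  1.9675e-04
  Equil         2.847      0.4235  9.8796e-04
  solve Keq expr → x = 9.8376e-05; check Q = 4.5150e-06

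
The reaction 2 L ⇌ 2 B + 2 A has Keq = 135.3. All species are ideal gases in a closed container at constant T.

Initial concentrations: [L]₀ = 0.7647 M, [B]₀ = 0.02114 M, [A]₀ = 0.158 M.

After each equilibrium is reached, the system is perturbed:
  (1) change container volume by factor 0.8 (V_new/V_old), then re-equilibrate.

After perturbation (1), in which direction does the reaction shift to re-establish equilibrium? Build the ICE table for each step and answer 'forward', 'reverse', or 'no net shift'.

Q₀ = 1.9078e-05 vs Keq = 135.3 ⇒ Q<K, forward
Step 1:
                   L          B          A
  Initial     0.7647    0.02114      0.158
  Change     -0.7101     0.7101     0.7101
  Equil      0.05458     0.7313     0.8681
  solve Keq expr → x = 0.3551; check Q = 135.3
Then change container volume by factor 0.8 (V_new/V_old).
Step 2:
                   L          B          A
  Initial    0.06822     0.9141      1.085
  Change     0.01457   -0.01457   -0.01457
  Equil      0.08279     0.8995      1.071
  solve Keq expr → x = -0.007285; check Q = 135.3

Direction: reverse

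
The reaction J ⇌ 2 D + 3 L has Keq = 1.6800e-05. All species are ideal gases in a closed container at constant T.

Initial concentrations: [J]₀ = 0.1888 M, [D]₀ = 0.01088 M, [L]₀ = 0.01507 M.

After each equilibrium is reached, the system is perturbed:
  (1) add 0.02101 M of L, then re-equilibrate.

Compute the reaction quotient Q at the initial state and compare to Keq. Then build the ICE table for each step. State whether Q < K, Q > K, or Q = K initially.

Q₀ = 2.1458e-09; Q < K (proceeds forward)

Q₀ = 2.1458e-09 vs Keq = 1.6800e-05 ⇒ Q<K, forward
Step 1:
                    J           D           L
  Initial      0.1888     0.01088     0.01507
  Change     -0.02509     0.05019     0.07528
  Equil        0.1637     0.06107     0.09035
  solve Keq expr → x = 0.02509; check Q = 1.6800e-05
Then add 0.02101 M of L.
Step 2:
                    J           D           L
  Initial      0.1637     0.06107      0.1114
  Change     0.003885   -0.007769    -0.01165
  Equil        0.1676      0.0533     0.09971
  solve Keq expr → x = -0.003885; check Q = 1.6800e-05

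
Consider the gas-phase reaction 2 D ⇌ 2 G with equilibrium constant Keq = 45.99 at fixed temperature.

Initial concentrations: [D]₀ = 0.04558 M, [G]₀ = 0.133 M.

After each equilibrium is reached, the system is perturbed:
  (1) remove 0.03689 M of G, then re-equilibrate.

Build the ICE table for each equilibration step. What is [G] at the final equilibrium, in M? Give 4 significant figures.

[G]_eq = 0.1235 M

Q₀ = 8.514 vs Keq = 45.99 ⇒ Q<K, forward
Step 1:
                   D          G
  Initial    0.04558      0.133
  Change    -0.02263    0.02263
  Equil      0.02295     0.1556
  solve Keq expr → x = 0.01132; check Q = 45.99
Then remove 0.03689 M of G.
Step 2:
                   D          G
  Initial    0.02295     0.1187
  Change   -0.004741   0.004741
  Equil      0.01821     0.1235
  solve Keq expr → x = 0.00237; check Q = 45.99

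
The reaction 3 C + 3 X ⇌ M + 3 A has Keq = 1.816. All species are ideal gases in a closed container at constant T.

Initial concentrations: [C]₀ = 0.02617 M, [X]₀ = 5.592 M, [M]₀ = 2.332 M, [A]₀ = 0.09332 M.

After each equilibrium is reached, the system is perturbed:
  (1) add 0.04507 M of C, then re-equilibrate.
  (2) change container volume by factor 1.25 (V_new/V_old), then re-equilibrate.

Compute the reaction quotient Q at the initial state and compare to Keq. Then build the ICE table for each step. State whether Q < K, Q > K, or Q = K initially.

Q₀ = 0.6047 vs Keq = 1.816 ⇒ Q<K, forward
Step 1:
                    C           X           M           A
  init        0.02617       5.592       2.332     0.09332
  Δ         -0.006699   -0.006699    0.002233    0.006699
  eq          0.01947       5.585       2.334         0.1
  solve Keq expr → x = 0.002233; check Q = 1.816
Then add 0.04507 M of C.
Step 2:
                    C           X           M           A
  init        0.06454       5.585       2.334         0.1
  Δ          -0.03753    -0.03753     0.01251     0.03753
  eq          0.02701       5.548       2.347      0.1376
  solve Keq expr → x = 0.01251; check Q = 1.816
Then change container volume by factor 1.25 (V_new/V_old).
Step 3:
                    C           X           M           A
  init        0.02161       4.438       1.877        0.11
  Δ          0.002807    0.002807 -9.3551e-04   -0.002807
  eq          0.02441       4.441       1.876      0.1072
  solve Keq expr → x = -9.3551e-04; check Q = 1.816

Q₀ = 0.6047; Q < K (proceeds forward)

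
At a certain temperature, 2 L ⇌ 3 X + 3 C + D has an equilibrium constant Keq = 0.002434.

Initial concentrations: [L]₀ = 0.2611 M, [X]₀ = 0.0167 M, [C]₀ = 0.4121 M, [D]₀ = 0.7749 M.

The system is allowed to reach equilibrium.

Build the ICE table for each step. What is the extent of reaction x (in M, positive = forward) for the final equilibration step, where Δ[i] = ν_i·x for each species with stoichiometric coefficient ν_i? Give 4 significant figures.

Q₀ = 3.7050e-06 vs Keq = 0.002434 ⇒ Q<K, forward
Step 1:
                   L          X          C          D
  init        0.2611     0.0167     0.4121     0.7749
  Δ         -0.05635    0.08453    0.08453    0.02818
  eq          0.2047     0.1012     0.4966     0.8031
  solve Keq expr → x = 0.02818; check Q = 0.002434

x = 0.02818 M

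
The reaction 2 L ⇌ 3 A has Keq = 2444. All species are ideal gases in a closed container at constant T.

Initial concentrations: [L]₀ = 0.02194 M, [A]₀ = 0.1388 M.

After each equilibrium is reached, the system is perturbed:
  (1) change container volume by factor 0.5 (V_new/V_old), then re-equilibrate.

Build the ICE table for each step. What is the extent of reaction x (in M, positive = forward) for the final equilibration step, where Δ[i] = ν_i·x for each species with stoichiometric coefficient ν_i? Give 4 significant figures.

x = -5.7007e-04 M

Q₀ = 5.555 vs Keq = 2444 ⇒ Q<K, forward
Step 1:
                   L          A
  I          0.02194     0.1388
  C         -0.02053    0.03079
  E         0.001413     0.1696
  solve Keq expr → x = 0.01026; check Q = 2444
Then change container volume by factor 0.5 (V_new/V_old).
Step 2:
                   L          A
  I         0.002825     0.3392
  C          0.00114   -0.00171
  E         0.003966     0.3375
  solve Keq expr → x = -5.7007e-04; check Q = 2444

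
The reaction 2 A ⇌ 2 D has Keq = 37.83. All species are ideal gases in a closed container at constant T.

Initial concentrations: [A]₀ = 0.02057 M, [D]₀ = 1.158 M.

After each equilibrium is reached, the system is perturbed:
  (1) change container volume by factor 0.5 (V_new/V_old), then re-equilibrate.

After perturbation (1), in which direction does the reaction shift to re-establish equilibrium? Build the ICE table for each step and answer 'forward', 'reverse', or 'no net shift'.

Q₀ = 3169 vs Keq = 37.83 ⇒ Q>K, reverse
Step 1:
                   A          D
  init       0.02057      1.158
  Δ           0.1443    -0.1443
  eq          0.1648      1.014
  solve Keq expr → x = -0.07213; check Q = 37.83
Then change container volume by factor 0.5 (V_new/V_old).
Step 2:
                   A          D
  init        0.3296      2.027
  Δ                0          0
  eq          0.3296      2.027
  solve Keq expr → x = 0; check Q = 37.83

Direction: no net shift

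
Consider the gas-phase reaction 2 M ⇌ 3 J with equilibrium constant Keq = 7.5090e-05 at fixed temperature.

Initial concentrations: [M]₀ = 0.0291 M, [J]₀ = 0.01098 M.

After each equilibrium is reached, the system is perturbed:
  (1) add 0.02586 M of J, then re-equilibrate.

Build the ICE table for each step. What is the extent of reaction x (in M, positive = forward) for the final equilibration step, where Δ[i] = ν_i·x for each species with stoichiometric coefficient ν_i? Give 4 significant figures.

x = -0.008177 M

Q₀ = 0.001563 vs Keq = 7.5090e-05 ⇒ Q>K, reverse
Step 1:
                    M           J
  I            0.0291     0.01098
  C          0.004397   -0.006596
  E            0.0335    0.004384
  solve Keq expr → x = -0.002199; check Q = 7.5090e-05
Then add 0.02586 M of J.
Step 2:
                    M           J
  I            0.0335     0.03024
  C           0.01635    -0.02453
  E           0.04985    0.005714
  solve Keq expr → x = -0.008177; check Q = 7.5090e-05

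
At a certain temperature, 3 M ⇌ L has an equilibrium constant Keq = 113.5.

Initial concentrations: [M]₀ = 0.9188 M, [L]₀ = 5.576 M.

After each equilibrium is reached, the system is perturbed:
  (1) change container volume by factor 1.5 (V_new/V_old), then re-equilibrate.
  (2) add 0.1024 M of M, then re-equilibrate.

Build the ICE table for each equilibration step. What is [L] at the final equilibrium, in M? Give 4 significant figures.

Q₀ = 7.189 vs Keq = 113.5 ⇒ Q<K, forward
Step 1:
                    M           L
  Initial      0.9188       5.576
  Change      -0.5486      0.1829
  Equil        0.3702       5.759
  solve Keq expr → x = 0.1829; check Q = 113.5
Then change container volume by factor 1.5 (V_new/V_old).
Step 2:
                    M           L
  Initial      0.2468       3.839
  Change      0.07589     -0.0253
  Equil        0.3227       3.814
  solve Keq expr → x = -0.0253; check Q = 113.5
Then add 0.1024 M of M.
Step 3:
                    M           L
  Initial      0.4251       3.814
  Change      -0.1014     0.03382
  Equil        0.3236       3.848
  solve Keq expr → x = 0.03382; check Q = 113.5

[L]_eq = 3.848 M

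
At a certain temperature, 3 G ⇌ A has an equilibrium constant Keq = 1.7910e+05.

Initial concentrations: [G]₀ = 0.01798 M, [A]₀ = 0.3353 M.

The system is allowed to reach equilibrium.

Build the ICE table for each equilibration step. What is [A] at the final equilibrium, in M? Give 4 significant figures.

[A]_eq = 0.3372 M

Q₀ = 5.7685e+04 vs Keq = 1.7910e+05 ⇒ Q<K, forward
Step 1:
                   G          A
  I          0.01798     0.3353
  C        -0.005632   0.001877
  E          0.01235     0.3372
  solve Keq expr → x = 0.001877; check Q = 1.7910e+05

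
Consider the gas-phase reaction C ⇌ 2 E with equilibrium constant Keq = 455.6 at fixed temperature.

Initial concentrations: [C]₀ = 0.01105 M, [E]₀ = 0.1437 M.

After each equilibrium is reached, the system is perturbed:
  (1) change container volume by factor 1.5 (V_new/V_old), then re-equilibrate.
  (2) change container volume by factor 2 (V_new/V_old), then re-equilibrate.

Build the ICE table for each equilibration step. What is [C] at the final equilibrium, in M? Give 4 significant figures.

Q₀ = 1.869 vs Keq = 455.6 ⇒ Q<K, forward
Step 1:
                    C           E
  Initial     0.01105      0.1437
  Change     -0.01099     0.02198
  Equil    6.0250e-05      0.1657
  solve Keq expr → x = 0.01099; check Q = 455.6
Then change container volume by factor 1.5 (V_new/V_old).
Step 2:
                    C           E
  Initial  4.0166e-05      0.1105
  Change  -1.3376e-05  2.6752e-05
  Equil    2.6791e-05      0.1105
  solve Keq expr → x = 1.3376e-05; check Q = 455.6
Then change container volume by factor 2 (V_new/V_old).
Step 3:
                    C           E
  Initial  1.3395e-05     0.05524
  Change  -6.6944e-06  1.3389e-05
  Equil    6.7009e-06     0.05525
  solve Keq expr → x = 6.6944e-06; check Q = 455.6

[C]_eq = 6.7009e-06 M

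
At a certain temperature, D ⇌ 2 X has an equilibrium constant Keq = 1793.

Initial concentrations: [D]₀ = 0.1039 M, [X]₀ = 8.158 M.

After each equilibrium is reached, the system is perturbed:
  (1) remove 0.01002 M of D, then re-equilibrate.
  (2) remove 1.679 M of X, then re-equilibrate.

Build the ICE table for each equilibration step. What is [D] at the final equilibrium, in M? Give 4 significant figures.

[D]_eq = 0.02443 M

Q₀ = 640.5 vs Keq = 1793 ⇒ Q<K, forward
Step 1:
                  D         X
  I          0.1039     8.158
  C        -0.06558    0.1312
  E         0.03832     8.289
  solve Keq expr → x = 0.06558; check Q = 1793
Then remove 0.01002 M of D.
Step 2:
                  D         X
  I          0.0283     8.289
  C        0.009838  -0.01968
  E         0.03814     8.269
  solve Keq expr → x = -0.009838; check Q = 1793
Then remove 1.679 M of X.
Step 3:
                  D         X
  I         0.03814      6.59
  C        -0.01371   0.02743
  E         0.02443     6.618
  solve Keq expr → x = 0.01371; check Q = 1793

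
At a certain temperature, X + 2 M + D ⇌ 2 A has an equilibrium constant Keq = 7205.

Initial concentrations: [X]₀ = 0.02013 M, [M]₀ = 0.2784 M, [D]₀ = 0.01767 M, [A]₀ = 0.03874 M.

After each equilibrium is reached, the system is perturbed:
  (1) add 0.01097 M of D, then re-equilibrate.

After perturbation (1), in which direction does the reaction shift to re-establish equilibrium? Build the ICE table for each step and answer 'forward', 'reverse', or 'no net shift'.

Direction: forward

Q₀ = 54.44 vs Keq = 7205 ⇒ Q<K, forward
Step 1:
                    X           M           D           A
  init        0.02013      0.2784     0.01767     0.03874
  Δ          -0.01537    -0.03075    -0.01537     0.03075
  eq         0.004757      0.2477    0.002297     0.06949
  solve Keq expr → x = 0.01537; check Q = 7205
Then add 0.01097 M of D.
Step 2:
                    X           M           D           A
  init       0.004757      0.2477     0.01327     0.06949
  Δ         -0.003356   -0.006713   -0.003356    0.006713
  eq         0.001401      0.2409    0.009911      0.0762
  solve Keq expr → x = 0.003356; check Q = 7205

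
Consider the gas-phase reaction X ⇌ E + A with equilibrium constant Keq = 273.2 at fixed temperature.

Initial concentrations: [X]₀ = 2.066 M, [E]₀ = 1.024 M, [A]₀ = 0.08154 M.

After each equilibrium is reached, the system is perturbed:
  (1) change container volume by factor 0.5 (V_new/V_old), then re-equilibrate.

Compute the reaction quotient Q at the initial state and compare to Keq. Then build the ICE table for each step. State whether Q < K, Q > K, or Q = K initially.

Q₀ = 0.04041; Q < K (proceeds forward)

Q₀ = 0.04041 vs Keq = 273.2 ⇒ Q<K, forward
Step 1:
                    X           E           A
  init          2.066       1.024     0.08154
  Δ            -2.042       2.042       2.042
  eq          0.02383       3.066       2.124
  solve Keq expr → x = 2.042; check Q = 273.2
Then change container volume by factor 0.5 (V_new/V_old).
Step 2:
                    X           E           A
  init        0.04767       6.132       4.247
  Δ           0.04593    -0.04593    -0.04593
  eq           0.0936       6.086       4.201
  solve Keq expr → x = -0.04593; check Q = 273.2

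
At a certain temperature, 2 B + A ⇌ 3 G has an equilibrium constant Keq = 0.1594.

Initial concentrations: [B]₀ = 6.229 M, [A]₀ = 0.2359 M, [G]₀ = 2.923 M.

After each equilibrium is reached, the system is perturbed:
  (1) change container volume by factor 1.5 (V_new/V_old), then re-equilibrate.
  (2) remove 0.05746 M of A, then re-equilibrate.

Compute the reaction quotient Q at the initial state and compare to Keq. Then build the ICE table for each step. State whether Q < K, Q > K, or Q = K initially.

Q₀ = 2.728 vs Keq = 0.1594 ⇒ Q>K, reverse
Step 1:
                    B           A           G
  Initial       6.229      0.2359       2.923
  Change       0.8057      0.4029      -1.209
  Equil         7.035      0.6388       1.714
  solve Keq expr → x = -0.4029; check Q = 0.1594
Then change container volume by factor 1.5 (V_new/V_old).
Step 2:
                    B           A           G
  Initial        4.69      0.4258       1.143
  Change            0           0           0
  Equil          4.69      0.4258       1.143
  solve Keq expr → x = 0; check Q = 0.1594
Then remove 0.05746 M of A.
Step 3:
                    B           A           G
  Initial        4.69      0.3684       1.143
  Change      0.02515     0.01257    -0.03772
  Equil         4.715       0.381       1.105
  solve Keq expr → x = -0.01257; check Q = 0.1594

Q₀ = 2.728; Q > K (proceeds reverse)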